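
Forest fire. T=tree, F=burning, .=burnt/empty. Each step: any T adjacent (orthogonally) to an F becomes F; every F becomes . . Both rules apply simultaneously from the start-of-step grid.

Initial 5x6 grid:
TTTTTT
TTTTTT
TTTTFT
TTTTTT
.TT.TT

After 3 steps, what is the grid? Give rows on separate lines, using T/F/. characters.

Step 1: 4 trees catch fire, 1 burn out
  TTTTTT
  TTTTFT
  TTTF.F
  TTTTFT
  .TT.TT
Step 2: 7 trees catch fire, 4 burn out
  TTTTFT
  TTTF.F
  TTF...
  TTTF.F
  .TT.FT
Step 3: 6 trees catch fire, 7 burn out
  TTTF.F
  TTF...
  TF....
  TTF...
  .TT..F

TTTF.F
TTF...
TF....
TTF...
.TT..F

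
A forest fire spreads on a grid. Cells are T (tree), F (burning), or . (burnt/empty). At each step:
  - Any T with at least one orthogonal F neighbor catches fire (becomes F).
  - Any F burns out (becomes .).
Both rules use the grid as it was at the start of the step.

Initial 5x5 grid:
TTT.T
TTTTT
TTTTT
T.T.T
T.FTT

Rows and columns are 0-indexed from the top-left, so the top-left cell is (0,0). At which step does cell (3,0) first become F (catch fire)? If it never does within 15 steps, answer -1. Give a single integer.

Step 1: cell (3,0)='T' (+2 fires, +1 burnt)
Step 2: cell (3,0)='T' (+2 fires, +2 burnt)
Step 3: cell (3,0)='T' (+4 fires, +2 burnt)
Step 4: cell (3,0)='T' (+5 fires, +4 burnt)
Step 5: cell (3,0)='F' (+4 fires, +5 burnt)
  -> target ignites at step 5
Step 6: cell (3,0)='.' (+3 fires, +4 burnt)
Step 7: cell (3,0)='.' (+0 fires, +3 burnt)
  fire out at step 7

5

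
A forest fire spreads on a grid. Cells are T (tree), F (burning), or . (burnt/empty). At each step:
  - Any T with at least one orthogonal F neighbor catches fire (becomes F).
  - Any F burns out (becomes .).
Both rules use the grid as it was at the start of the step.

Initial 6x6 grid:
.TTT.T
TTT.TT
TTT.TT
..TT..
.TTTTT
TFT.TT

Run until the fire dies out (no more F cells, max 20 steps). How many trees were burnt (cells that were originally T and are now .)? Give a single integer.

Answer: 20

Derivation:
Step 1: +3 fires, +1 burnt (F count now 3)
Step 2: +1 fires, +3 burnt (F count now 1)
Step 3: +2 fires, +1 burnt (F count now 2)
Step 4: +3 fires, +2 burnt (F count now 3)
Step 5: +4 fires, +3 burnt (F count now 4)
Step 6: +4 fires, +4 burnt (F count now 4)
Step 7: +3 fires, +4 burnt (F count now 3)
Step 8: +0 fires, +3 burnt (F count now 0)
Fire out after step 8
Initially T: 25, now '.': 31
Total burnt (originally-T cells now '.'): 20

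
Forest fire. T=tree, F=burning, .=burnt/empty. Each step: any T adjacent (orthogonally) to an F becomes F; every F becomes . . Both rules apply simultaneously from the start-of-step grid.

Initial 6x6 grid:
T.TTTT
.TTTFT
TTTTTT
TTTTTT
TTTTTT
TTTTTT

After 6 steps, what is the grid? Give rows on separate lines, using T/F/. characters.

Step 1: 4 trees catch fire, 1 burn out
  T.TTFT
  .TTF.F
  TTTTFT
  TTTTTT
  TTTTTT
  TTTTTT
Step 2: 6 trees catch fire, 4 burn out
  T.TF.F
  .TF...
  TTTF.F
  TTTTFT
  TTTTTT
  TTTTTT
Step 3: 6 trees catch fire, 6 burn out
  T.F...
  .F....
  TTF...
  TTTF.F
  TTTTFT
  TTTTTT
Step 4: 5 trees catch fire, 6 burn out
  T.....
  ......
  TF....
  TTF...
  TTTF.F
  TTTTFT
Step 5: 5 trees catch fire, 5 burn out
  T.....
  ......
  F.....
  TF....
  TTF...
  TTTF.F
Step 6: 3 trees catch fire, 5 burn out
  T.....
  ......
  ......
  F.....
  TF....
  TTF...

T.....
......
......
F.....
TF....
TTF...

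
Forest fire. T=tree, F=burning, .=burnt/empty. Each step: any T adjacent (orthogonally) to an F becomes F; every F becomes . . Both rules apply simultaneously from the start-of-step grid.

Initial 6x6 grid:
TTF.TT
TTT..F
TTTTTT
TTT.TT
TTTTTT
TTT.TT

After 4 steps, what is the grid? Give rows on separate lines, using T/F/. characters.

Step 1: 4 trees catch fire, 2 burn out
  TF..TF
  TTF...
  TTTTTF
  TTT.TT
  TTTTTT
  TTT.TT
Step 2: 6 trees catch fire, 4 burn out
  F...F.
  TF....
  TTFTF.
  TTT.TF
  TTTTTT
  TTT.TT
Step 3: 6 trees catch fire, 6 burn out
  ......
  F.....
  TF.F..
  TTF.F.
  TTTTTF
  TTT.TT
Step 4: 5 trees catch fire, 6 burn out
  ......
  ......
  F.....
  TF....
  TTFTF.
  TTT.TF

......
......
F.....
TF....
TTFTF.
TTT.TF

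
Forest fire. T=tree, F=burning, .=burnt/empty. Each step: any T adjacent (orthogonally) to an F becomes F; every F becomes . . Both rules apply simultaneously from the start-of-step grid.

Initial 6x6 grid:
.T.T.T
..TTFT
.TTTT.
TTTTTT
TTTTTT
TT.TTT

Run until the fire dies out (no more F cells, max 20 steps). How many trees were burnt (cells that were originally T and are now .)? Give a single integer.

Answer: 26

Derivation:
Step 1: +3 fires, +1 burnt (F count now 3)
Step 2: +5 fires, +3 burnt (F count now 5)
Step 3: +4 fires, +5 burnt (F count now 4)
Step 4: +5 fires, +4 burnt (F count now 5)
Step 5: +4 fires, +5 burnt (F count now 4)
Step 6: +2 fires, +4 burnt (F count now 2)
Step 7: +2 fires, +2 burnt (F count now 2)
Step 8: +1 fires, +2 burnt (F count now 1)
Step 9: +0 fires, +1 burnt (F count now 0)
Fire out after step 9
Initially T: 27, now '.': 35
Total burnt (originally-T cells now '.'): 26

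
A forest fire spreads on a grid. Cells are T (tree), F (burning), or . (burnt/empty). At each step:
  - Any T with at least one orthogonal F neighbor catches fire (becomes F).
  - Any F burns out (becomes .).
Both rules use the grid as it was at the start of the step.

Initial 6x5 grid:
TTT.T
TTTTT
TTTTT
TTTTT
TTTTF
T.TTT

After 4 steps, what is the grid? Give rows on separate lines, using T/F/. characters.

Step 1: 3 trees catch fire, 1 burn out
  TTT.T
  TTTTT
  TTTTT
  TTTTF
  TTTF.
  T.TTF
Step 2: 4 trees catch fire, 3 burn out
  TTT.T
  TTTTT
  TTTTF
  TTTF.
  TTF..
  T.TF.
Step 3: 5 trees catch fire, 4 burn out
  TTT.T
  TTTTF
  TTTF.
  TTF..
  TF...
  T.F..
Step 4: 5 trees catch fire, 5 burn out
  TTT.F
  TTTF.
  TTF..
  TF...
  F....
  T....

TTT.F
TTTF.
TTF..
TF...
F....
T....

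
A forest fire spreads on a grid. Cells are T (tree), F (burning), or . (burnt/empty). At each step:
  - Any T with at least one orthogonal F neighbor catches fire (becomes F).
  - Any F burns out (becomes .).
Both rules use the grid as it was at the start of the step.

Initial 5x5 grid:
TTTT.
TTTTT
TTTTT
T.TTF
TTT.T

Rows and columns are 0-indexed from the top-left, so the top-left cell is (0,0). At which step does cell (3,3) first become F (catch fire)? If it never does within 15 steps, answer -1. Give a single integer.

Step 1: cell (3,3)='F' (+3 fires, +1 burnt)
  -> target ignites at step 1
Step 2: cell (3,3)='.' (+3 fires, +3 burnt)
Step 3: cell (3,3)='.' (+3 fires, +3 burnt)
Step 4: cell (3,3)='.' (+4 fires, +3 burnt)
Step 5: cell (3,3)='.' (+4 fires, +4 burnt)
Step 6: cell (3,3)='.' (+3 fires, +4 burnt)
Step 7: cell (3,3)='.' (+1 fires, +3 burnt)
Step 8: cell (3,3)='.' (+0 fires, +1 burnt)
  fire out at step 8

1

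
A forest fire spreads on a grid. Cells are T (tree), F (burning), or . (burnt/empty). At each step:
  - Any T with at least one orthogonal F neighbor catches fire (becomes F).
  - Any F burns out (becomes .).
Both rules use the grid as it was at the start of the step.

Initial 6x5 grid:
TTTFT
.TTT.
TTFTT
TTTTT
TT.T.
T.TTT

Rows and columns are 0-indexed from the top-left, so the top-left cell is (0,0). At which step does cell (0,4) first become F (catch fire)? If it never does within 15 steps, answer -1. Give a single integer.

Step 1: cell (0,4)='F' (+7 fires, +2 burnt)
  -> target ignites at step 1
Step 2: cell (0,4)='.' (+6 fires, +7 burnt)
Step 3: cell (0,4)='.' (+5 fires, +6 burnt)
Step 4: cell (0,4)='.' (+2 fires, +5 burnt)
Step 5: cell (0,4)='.' (+3 fires, +2 burnt)
Step 6: cell (0,4)='.' (+0 fires, +3 burnt)
  fire out at step 6

1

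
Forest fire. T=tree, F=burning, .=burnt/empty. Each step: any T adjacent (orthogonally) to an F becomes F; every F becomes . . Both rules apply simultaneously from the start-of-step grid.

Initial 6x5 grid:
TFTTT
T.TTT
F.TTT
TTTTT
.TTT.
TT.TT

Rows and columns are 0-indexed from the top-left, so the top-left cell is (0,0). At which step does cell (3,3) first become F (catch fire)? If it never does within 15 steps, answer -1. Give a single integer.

Step 1: cell (3,3)='T' (+4 fires, +2 burnt)
Step 2: cell (3,3)='T' (+3 fires, +4 burnt)
Step 3: cell (3,3)='T' (+5 fires, +3 burnt)
Step 4: cell (3,3)='F' (+5 fires, +5 burnt)
  -> target ignites at step 4
Step 5: cell (3,3)='.' (+4 fires, +5 burnt)
Step 6: cell (3,3)='.' (+1 fires, +4 burnt)
Step 7: cell (3,3)='.' (+1 fires, +1 burnt)
Step 8: cell (3,3)='.' (+0 fires, +1 burnt)
  fire out at step 8

4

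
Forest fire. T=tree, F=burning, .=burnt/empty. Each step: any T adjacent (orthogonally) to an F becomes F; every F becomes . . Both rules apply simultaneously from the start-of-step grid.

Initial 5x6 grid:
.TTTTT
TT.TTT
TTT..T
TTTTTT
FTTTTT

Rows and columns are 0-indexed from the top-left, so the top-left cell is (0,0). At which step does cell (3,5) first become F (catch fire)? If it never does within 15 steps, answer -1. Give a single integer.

Step 1: cell (3,5)='T' (+2 fires, +1 burnt)
Step 2: cell (3,5)='T' (+3 fires, +2 burnt)
Step 3: cell (3,5)='T' (+4 fires, +3 burnt)
Step 4: cell (3,5)='T' (+4 fires, +4 burnt)
Step 5: cell (3,5)='T' (+3 fires, +4 burnt)
Step 6: cell (3,5)='F' (+2 fires, +3 burnt)
  -> target ignites at step 6
Step 7: cell (3,5)='.' (+2 fires, +2 burnt)
Step 8: cell (3,5)='.' (+3 fires, +2 burnt)
Step 9: cell (3,5)='.' (+2 fires, +3 burnt)
Step 10: cell (3,5)='.' (+0 fires, +2 burnt)
  fire out at step 10

6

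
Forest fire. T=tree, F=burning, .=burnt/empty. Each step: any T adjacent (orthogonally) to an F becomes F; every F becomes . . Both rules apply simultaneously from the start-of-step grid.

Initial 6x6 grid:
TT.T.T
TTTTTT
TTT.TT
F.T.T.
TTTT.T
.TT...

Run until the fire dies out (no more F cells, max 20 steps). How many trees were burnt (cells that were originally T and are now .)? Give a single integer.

Step 1: +2 fires, +1 burnt (F count now 2)
Step 2: +3 fires, +2 burnt (F count now 3)
Step 3: +5 fires, +3 burnt (F count now 5)
Step 4: +5 fires, +5 burnt (F count now 5)
Step 5: +1 fires, +5 burnt (F count now 1)
Step 6: +2 fires, +1 burnt (F count now 2)
Step 7: +2 fires, +2 burnt (F count now 2)
Step 8: +3 fires, +2 burnt (F count now 3)
Step 9: +0 fires, +3 burnt (F count now 0)
Fire out after step 9
Initially T: 24, now '.': 35
Total burnt (originally-T cells now '.'): 23

Answer: 23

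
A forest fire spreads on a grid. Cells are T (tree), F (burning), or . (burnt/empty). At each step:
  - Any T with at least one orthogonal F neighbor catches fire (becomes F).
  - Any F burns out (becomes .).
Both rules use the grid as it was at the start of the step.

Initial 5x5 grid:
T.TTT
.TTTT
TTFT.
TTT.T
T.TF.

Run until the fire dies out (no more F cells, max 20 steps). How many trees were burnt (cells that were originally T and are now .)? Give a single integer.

Answer: 15

Derivation:
Step 1: +5 fires, +2 burnt (F count now 5)
Step 2: +5 fires, +5 burnt (F count now 5)
Step 3: +3 fires, +5 burnt (F count now 3)
Step 4: +2 fires, +3 burnt (F count now 2)
Step 5: +0 fires, +2 burnt (F count now 0)
Fire out after step 5
Initially T: 17, now '.': 23
Total burnt (originally-T cells now '.'): 15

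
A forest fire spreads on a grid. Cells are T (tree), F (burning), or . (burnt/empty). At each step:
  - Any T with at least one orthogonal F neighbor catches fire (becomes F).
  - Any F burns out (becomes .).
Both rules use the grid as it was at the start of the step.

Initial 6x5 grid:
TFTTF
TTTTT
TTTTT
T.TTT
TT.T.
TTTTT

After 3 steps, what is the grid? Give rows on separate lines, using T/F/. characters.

Step 1: 5 trees catch fire, 2 burn out
  F.FF.
  TFTTF
  TTTTT
  T.TTT
  TT.T.
  TTTTT
Step 2: 5 trees catch fire, 5 burn out
  .....
  F.FF.
  TFTTF
  T.TTT
  TT.T.
  TTTTT
Step 3: 4 trees catch fire, 5 burn out
  .....
  .....
  F.FF.
  T.TTF
  TT.T.
  TTTTT

.....
.....
F.FF.
T.TTF
TT.T.
TTTTT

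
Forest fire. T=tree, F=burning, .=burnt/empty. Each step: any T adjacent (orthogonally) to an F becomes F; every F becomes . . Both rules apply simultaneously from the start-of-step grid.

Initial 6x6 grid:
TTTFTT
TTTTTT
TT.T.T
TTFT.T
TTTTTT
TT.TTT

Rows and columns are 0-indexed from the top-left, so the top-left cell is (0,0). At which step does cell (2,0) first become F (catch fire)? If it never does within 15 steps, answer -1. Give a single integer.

Step 1: cell (2,0)='T' (+6 fires, +2 burnt)
Step 2: cell (2,0)='T' (+9 fires, +6 burnt)
Step 3: cell (2,0)='F' (+8 fires, +9 burnt)
  -> target ignites at step 3
Step 4: cell (2,0)='.' (+5 fires, +8 burnt)
Step 5: cell (2,0)='.' (+2 fires, +5 burnt)
Step 6: cell (2,0)='.' (+0 fires, +2 burnt)
  fire out at step 6

3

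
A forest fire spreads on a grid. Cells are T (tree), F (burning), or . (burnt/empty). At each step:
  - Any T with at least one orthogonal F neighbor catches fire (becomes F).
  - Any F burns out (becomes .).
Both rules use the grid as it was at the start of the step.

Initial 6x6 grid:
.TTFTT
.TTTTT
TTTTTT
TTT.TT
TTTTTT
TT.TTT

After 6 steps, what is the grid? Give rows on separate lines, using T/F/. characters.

Step 1: 3 trees catch fire, 1 burn out
  .TF.FT
  .TTFTT
  TTTTTT
  TTT.TT
  TTTTTT
  TT.TTT
Step 2: 5 trees catch fire, 3 burn out
  .F...F
  .TF.FT
  TTTFTT
  TTT.TT
  TTTTTT
  TT.TTT
Step 3: 4 trees catch fire, 5 burn out
  ......
  .F...F
  TTF.FT
  TTT.TT
  TTTTTT
  TT.TTT
Step 4: 4 trees catch fire, 4 burn out
  ......
  ......
  TF...F
  TTF.FT
  TTTTTT
  TT.TTT
Step 5: 5 trees catch fire, 4 burn out
  ......
  ......
  F.....
  TF...F
  TTFTFT
  TT.TTT
Step 6: 5 trees catch fire, 5 burn out
  ......
  ......
  ......
  F.....
  TF.F.F
  TT.TFT

......
......
......
F.....
TF.F.F
TT.TFT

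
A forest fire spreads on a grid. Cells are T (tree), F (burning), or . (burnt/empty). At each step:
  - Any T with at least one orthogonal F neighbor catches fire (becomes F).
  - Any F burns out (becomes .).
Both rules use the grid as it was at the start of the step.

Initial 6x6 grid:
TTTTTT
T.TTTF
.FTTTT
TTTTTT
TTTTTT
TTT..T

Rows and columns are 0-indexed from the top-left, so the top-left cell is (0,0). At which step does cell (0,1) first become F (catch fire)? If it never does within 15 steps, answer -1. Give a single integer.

Step 1: cell (0,1)='T' (+5 fires, +2 burnt)
Step 2: cell (0,1)='T' (+9 fires, +5 burnt)
Step 3: cell (0,1)='T' (+8 fires, +9 burnt)
Step 4: cell (0,1)='F' (+6 fires, +8 burnt)
  -> target ignites at step 4
Step 5: cell (0,1)='.' (+1 fires, +6 burnt)
Step 6: cell (0,1)='.' (+1 fires, +1 burnt)
Step 7: cell (0,1)='.' (+0 fires, +1 burnt)
  fire out at step 7

4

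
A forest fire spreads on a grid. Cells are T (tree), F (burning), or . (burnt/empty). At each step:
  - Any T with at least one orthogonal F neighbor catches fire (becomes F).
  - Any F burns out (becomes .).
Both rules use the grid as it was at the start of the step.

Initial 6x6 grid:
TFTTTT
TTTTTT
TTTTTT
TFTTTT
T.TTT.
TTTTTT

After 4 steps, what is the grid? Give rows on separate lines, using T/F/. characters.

Step 1: 6 trees catch fire, 2 burn out
  F.FTTT
  TFTTTT
  TFTTTT
  F.FTTT
  T.TTT.
  TTTTTT
Step 2: 8 trees catch fire, 6 burn out
  ...FTT
  F.FTTT
  F.FTTT
  ...FTT
  F.FTT.
  TTTTTT
Step 3: 7 trees catch fire, 8 burn out
  ....FT
  ...FTT
  ...FTT
  ....FT
  ...FT.
  FTFTTT
Step 4: 7 trees catch fire, 7 burn out
  .....F
  ....FT
  ....FT
  .....F
  ....F.
  .F.FTT

.....F
....FT
....FT
.....F
....F.
.F.FTT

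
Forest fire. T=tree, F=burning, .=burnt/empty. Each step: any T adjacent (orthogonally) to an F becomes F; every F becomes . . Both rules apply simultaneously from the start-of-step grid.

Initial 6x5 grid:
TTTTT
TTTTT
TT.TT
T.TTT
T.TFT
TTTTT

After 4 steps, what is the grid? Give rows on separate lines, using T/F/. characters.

Step 1: 4 trees catch fire, 1 burn out
  TTTTT
  TTTTT
  TT.TT
  T.TFT
  T.F.F
  TTTFT
Step 2: 5 trees catch fire, 4 burn out
  TTTTT
  TTTTT
  TT.FT
  T.F.F
  T....
  TTF.F
Step 3: 3 trees catch fire, 5 burn out
  TTTTT
  TTTFT
  TT..F
  T....
  T....
  TF...
Step 4: 4 trees catch fire, 3 burn out
  TTTFT
  TTF.F
  TT...
  T....
  T....
  F....

TTTFT
TTF.F
TT...
T....
T....
F....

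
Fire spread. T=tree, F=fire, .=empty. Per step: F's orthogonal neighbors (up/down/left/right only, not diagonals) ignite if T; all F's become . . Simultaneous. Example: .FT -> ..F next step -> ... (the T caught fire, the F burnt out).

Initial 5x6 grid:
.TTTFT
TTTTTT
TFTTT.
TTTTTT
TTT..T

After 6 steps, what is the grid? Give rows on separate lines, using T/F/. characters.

Step 1: 7 trees catch fire, 2 burn out
  .TTF.F
  TFTTFT
  F.FTT.
  TFTTTT
  TTT..T
Step 2: 11 trees catch fire, 7 burn out
  .FF...
  F.FF.F
  ...FF.
  F.FTTT
  TFT..T
Step 3: 4 trees catch fire, 11 burn out
  ......
  ......
  ......
  ...FFT
  F.F..T
Step 4: 1 trees catch fire, 4 burn out
  ......
  ......
  ......
  .....F
  .....T
Step 5: 1 trees catch fire, 1 burn out
  ......
  ......
  ......
  ......
  .....F
Step 6: 0 trees catch fire, 1 burn out
  ......
  ......
  ......
  ......
  ......

......
......
......
......
......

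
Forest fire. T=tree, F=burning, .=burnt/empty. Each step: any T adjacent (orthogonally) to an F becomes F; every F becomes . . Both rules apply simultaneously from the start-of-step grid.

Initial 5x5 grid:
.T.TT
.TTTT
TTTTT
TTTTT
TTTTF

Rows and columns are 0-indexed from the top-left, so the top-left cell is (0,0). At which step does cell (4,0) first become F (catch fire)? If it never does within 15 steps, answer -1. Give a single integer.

Step 1: cell (4,0)='T' (+2 fires, +1 burnt)
Step 2: cell (4,0)='T' (+3 fires, +2 burnt)
Step 3: cell (4,0)='T' (+4 fires, +3 burnt)
Step 4: cell (4,0)='F' (+5 fires, +4 burnt)
  -> target ignites at step 4
Step 5: cell (4,0)='.' (+4 fires, +5 burnt)
Step 6: cell (4,0)='.' (+2 fires, +4 burnt)
Step 7: cell (4,0)='.' (+1 fires, +2 burnt)
Step 8: cell (4,0)='.' (+0 fires, +1 burnt)
  fire out at step 8

4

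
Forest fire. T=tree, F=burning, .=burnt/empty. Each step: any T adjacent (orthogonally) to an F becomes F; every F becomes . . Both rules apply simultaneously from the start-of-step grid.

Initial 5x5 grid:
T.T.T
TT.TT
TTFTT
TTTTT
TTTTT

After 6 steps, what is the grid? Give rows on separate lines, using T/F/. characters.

Step 1: 3 trees catch fire, 1 burn out
  T.T.T
  TT.TT
  TF.FT
  TTFTT
  TTTTT
Step 2: 7 trees catch fire, 3 burn out
  T.T.T
  TF.FT
  F...F
  TF.FT
  TTFTT
Step 3: 6 trees catch fire, 7 burn out
  T.T.T
  F...F
  .....
  F...F
  TF.FT
Step 4: 4 trees catch fire, 6 burn out
  F.T.F
  .....
  .....
  .....
  F...F
Step 5: 0 trees catch fire, 4 burn out
  ..T..
  .....
  .....
  .....
  .....
Step 6: 0 trees catch fire, 0 burn out
  ..T..
  .....
  .....
  .....
  .....

..T..
.....
.....
.....
.....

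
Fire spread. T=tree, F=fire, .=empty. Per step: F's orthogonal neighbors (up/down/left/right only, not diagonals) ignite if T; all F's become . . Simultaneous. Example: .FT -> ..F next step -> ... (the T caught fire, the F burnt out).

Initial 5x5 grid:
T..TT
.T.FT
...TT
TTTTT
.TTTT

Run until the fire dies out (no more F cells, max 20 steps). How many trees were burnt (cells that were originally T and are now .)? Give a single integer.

Answer: 14

Derivation:
Step 1: +3 fires, +1 burnt (F count now 3)
Step 2: +3 fires, +3 burnt (F count now 3)
Step 3: +3 fires, +3 burnt (F count now 3)
Step 4: +3 fires, +3 burnt (F count now 3)
Step 5: +2 fires, +3 burnt (F count now 2)
Step 6: +0 fires, +2 burnt (F count now 0)
Fire out after step 6
Initially T: 16, now '.': 23
Total burnt (originally-T cells now '.'): 14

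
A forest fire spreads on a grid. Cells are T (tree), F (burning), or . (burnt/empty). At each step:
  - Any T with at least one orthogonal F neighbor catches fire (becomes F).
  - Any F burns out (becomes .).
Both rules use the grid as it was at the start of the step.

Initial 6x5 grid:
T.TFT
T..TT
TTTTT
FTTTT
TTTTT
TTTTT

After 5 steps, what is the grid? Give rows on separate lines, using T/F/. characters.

Step 1: 6 trees catch fire, 2 burn out
  T.F.F
  T..FT
  FTTTT
  .FTTT
  FTTTT
  TTTTT
Step 2: 7 trees catch fire, 6 burn out
  T....
  F...F
  .FTFT
  ..FTT
  .FTTT
  FTTTT
Step 3: 6 trees catch fire, 7 burn out
  F....
  .....
  ..F.F
  ...FT
  ..FTT
  .FTTT
Step 4: 3 trees catch fire, 6 burn out
  .....
  .....
  .....
  ....F
  ...FT
  ..FTT
Step 5: 2 trees catch fire, 3 burn out
  .....
  .....
  .....
  .....
  ....F
  ...FT

.....
.....
.....
.....
....F
...FT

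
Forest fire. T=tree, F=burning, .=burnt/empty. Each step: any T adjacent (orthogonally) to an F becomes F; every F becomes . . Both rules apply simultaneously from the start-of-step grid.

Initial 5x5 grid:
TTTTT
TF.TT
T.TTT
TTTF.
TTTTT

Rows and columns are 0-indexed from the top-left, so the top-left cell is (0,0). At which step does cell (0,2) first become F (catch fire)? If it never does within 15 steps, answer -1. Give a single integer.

Step 1: cell (0,2)='T' (+5 fires, +2 burnt)
Step 2: cell (0,2)='F' (+9 fires, +5 burnt)
  -> target ignites at step 2
Step 3: cell (0,2)='.' (+4 fires, +9 burnt)
Step 4: cell (0,2)='.' (+2 fires, +4 burnt)
Step 5: cell (0,2)='.' (+0 fires, +2 burnt)
  fire out at step 5

2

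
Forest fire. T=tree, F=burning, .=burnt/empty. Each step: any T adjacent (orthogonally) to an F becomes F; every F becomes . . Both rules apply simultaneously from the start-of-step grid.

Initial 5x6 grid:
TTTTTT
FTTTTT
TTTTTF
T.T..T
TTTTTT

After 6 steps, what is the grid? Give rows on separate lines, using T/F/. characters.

Step 1: 6 trees catch fire, 2 burn out
  FTTTTT
  .FTTTF
  FTTTF.
  T.T..F
  TTTTTT
Step 2: 8 trees catch fire, 6 burn out
  .FTTTF
  ..FTF.
  .FTF..
  F.T...
  TTTTTF
Step 3: 6 trees catch fire, 8 burn out
  ..FTF.
  ...F..
  ..F...
  ..T...
  FTTTF.
Step 4: 4 trees catch fire, 6 burn out
  ...F..
  ......
  ......
  ..F...
  .FTF..
Step 5: 1 trees catch fire, 4 burn out
  ......
  ......
  ......
  ......
  ..F...
Step 6: 0 trees catch fire, 1 burn out
  ......
  ......
  ......
  ......
  ......

......
......
......
......
......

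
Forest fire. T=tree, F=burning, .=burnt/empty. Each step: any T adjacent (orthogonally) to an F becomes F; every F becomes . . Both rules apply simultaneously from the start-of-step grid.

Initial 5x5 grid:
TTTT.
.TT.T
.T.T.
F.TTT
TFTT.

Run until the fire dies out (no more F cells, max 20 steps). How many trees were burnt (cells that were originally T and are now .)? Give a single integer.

Answer: 7

Derivation:
Step 1: +2 fires, +2 burnt (F count now 2)
Step 2: +2 fires, +2 burnt (F count now 2)
Step 3: +1 fires, +2 burnt (F count now 1)
Step 4: +2 fires, +1 burnt (F count now 2)
Step 5: +0 fires, +2 burnt (F count now 0)
Fire out after step 5
Initially T: 15, now '.': 17
Total burnt (originally-T cells now '.'): 7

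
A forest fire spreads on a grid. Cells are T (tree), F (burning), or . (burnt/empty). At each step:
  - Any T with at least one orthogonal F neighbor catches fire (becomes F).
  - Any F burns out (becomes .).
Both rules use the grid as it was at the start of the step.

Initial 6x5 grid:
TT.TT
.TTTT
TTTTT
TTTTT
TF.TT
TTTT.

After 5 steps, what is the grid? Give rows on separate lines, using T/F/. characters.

Step 1: 3 trees catch fire, 1 burn out
  TT.TT
  .TTTT
  TTTTT
  TFTTT
  F..TT
  TFTT.
Step 2: 5 trees catch fire, 3 burn out
  TT.TT
  .TTTT
  TFTTT
  F.FTT
  ...TT
  F.FT.
Step 3: 5 trees catch fire, 5 burn out
  TT.TT
  .FTTT
  F.FTT
  ...FT
  ...TT
  ...F.
Step 4: 5 trees catch fire, 5 burn out
  TF.TT
  ..FTT
  ...FT
  ....F
  ...FT
  .....
Step 5: 4 trees catch fire, 5 burn out
  F..TT
  ...FT
  ....F
  .....
  ....F
  .....

F..TT
...FT
....F
.....
....F
.....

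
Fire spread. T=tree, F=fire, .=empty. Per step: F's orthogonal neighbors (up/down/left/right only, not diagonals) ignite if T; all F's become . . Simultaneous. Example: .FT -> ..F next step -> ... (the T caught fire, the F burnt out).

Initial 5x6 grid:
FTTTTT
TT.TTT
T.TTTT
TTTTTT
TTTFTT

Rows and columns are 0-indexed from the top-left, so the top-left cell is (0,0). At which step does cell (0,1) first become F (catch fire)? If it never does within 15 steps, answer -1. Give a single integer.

Step 1: cell (0,1)='F' (+5 fires, +2 burnt)
  -> target ignites at step 1
Step 2: cell (0,1)='.' (+8 fires, +5 burnt)
Step 3: cell (0,1)='.' (+8 fires, +8 burnt)
Step 4: cell (0,1)='.' (+3 fires, +8 burnt)
Step 5: cell (0,1)='.' (+2 fires, +3 burnt)
Step 6: cell (0,1)='.' (+0 fires, +2 burnt)
  fire out at step 6

1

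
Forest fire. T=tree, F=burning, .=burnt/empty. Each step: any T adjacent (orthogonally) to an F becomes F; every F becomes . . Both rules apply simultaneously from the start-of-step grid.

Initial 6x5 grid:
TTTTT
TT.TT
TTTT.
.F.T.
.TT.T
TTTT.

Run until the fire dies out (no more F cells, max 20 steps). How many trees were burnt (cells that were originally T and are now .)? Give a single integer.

Answer: 20

Derivation:
Step 1: +2 fires, +1 burnt (F count now 2)
Step 2: +5 fires, +2 burnt (F count now 5)
Step 3: +5 fires, +5 burnt (F count now 5)
Step 4: +5 fires, +5 burnt (F count now 5)
Step 5: +2 fires, +5 burnt (F count now 2)
Step 6: +1 fires, +2 burnt (F count now 1)
Step 7: +0 fires, +1 burnt (F count now 0)
Fire out after step 7
Initially T: 21, now '.': 29
Total burnt (originally-T cells now '.'): 20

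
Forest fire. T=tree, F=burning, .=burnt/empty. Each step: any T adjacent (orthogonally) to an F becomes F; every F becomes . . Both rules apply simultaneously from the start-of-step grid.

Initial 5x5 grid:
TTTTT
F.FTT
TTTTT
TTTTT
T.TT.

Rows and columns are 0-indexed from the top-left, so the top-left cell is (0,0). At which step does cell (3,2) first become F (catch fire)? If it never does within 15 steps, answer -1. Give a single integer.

Step 1: cell (3,2)='T' (+5 fires, +2 burnt)
Step 2: cell (3,2)='F' (+7 fires, +5 burnt)
  -> target ignites at step 2
Step 3: cell (3,2)='.' (+6 fires, +7 burnt)
Step 4: cell (3,2)='.' (+2 fires, +6 burnt)
Step 5: cell (3,2)='.' (+0 fires, +2 burnt)
  fire out at step 5

2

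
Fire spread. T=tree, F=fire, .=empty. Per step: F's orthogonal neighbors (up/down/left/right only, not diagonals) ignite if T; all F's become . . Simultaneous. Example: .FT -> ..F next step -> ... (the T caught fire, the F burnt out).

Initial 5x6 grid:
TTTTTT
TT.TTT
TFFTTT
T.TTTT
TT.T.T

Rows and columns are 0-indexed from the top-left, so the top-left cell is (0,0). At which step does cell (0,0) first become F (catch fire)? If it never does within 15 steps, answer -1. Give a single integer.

Step 1: cell (0,0)='T' (+4 fires, +2 burnt)
Step 2: cell (0,0)='T' (+6 fires, +4 burnt)
Step 3: cell (0,0)='F' (+8 fires, +6 burnt)
  -> target ignites at step 3
Step 4: cell (0,0)='.' (+4 fires, +8 burnt)
Step 5: cell (0,0)='.' (+2 fires, +4 burnt)
Step 6: cell (0,0)='.' (+0 fires, +2 burnt)
  fire out at step 6

3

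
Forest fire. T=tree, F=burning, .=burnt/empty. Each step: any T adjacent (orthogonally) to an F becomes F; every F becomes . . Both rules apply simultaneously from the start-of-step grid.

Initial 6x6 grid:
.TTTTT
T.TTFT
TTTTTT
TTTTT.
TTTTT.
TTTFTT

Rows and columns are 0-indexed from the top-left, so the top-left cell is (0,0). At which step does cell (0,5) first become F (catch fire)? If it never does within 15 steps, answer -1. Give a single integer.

Step 1: cell (0,5)='T' (+7 fires, +2 burnt)
Step 2: cell (0,5)='F' (+11 fires, +7 burnt)
  -> target ignites at step 2
Step 3: cell (0,5)='.' (+5 fires, +11 burnt)
Step 4: cell (0,5)='.' (+4 fires, +5 burnt)
Step 5: cell (0,5)='.' (+2 fires, +4 burnt)
Step 6: cell (0,5)='.' (+1 fires, +2 burnt)
Step 7: cell (0,5)='.' (+0 fires, +1 burnt)
  fire out at step 7

2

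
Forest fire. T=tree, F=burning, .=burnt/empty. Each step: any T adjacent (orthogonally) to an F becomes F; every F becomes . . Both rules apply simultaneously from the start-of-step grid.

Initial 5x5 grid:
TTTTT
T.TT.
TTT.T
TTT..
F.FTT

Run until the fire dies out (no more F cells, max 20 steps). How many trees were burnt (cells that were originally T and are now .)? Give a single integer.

Answer: 16

Derivation:
Step 1: +3 fires, +2 burnt (F count now 3)
Step 2: +4 fires, +3 burnt (F count now 4)
Step 3: +3 fires, +4 burnt (F count now 3)
Step 4: +3 fires, +3 burnt (F count now 3)
Step 5: +2 fires, +3 burnt (F count now 2)
Step 6: +1 fires, +2 burnt (F count now 1)
Step 7: +0 fires, +1 burnt (F count now 0)
Fire out after step 7
Initially T: 17, now '.': 24
Total burnt (originally-T cells now '.'): 16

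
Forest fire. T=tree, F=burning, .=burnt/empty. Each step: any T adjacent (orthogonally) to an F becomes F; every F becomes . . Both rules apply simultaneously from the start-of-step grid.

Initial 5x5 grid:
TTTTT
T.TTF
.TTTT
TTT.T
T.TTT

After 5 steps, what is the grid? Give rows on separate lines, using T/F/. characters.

Step 1: 3 trees catch fire, 1 burn out
  TTTTF
  T.TF.
  .TTTF
  TTT.T
  T.TTT
Step 2: 4 trees catch fire, 3 burn out
  TTTF.
  T.F..
  .TTF.
  TTT.F
  T.TTT
Step 3: 3 trees catch fire, 4 burn out
  TTF..
  T....
  .TF..
  TTT..
  T.TTF
Step 4: 4 trees catch fire, 3 burn out
  TF...
  T....
  .F...
  TTF..
  T.TF.
Step 5: 3 trees catch fire, 4 burn out
  F....
  T....
  .....
  TF...
  T.F..

F....
T....
.....
TF...
T.F..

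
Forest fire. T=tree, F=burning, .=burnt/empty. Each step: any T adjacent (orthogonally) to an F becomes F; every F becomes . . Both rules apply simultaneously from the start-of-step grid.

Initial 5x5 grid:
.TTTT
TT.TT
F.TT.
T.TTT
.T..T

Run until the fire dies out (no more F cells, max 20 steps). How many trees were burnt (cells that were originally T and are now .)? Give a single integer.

Answer: 15

Derivation:
Step 1: +2 fires, +1 burnt (F count now 2)
Step 2: +1 fires, +2 burnt (F count now 1)
Step 3: +1 fires, +1 burnt (F count now 1)
Step 4: +1 fires, +1 burnt (F count now 1)
Step 5: +1 fires, +1 burnt (F count now 1)
Step 6: +2 fires, +1 burnt (F count now 2)
Step 7: +2 fires, +2 burnt (F count now 2)
Step 8: +2 fires, +2 burnt (F count now 2)
Step 9: +2 fires, +2 burnt (F count now 2)
Step 10: +1 fires, +2 burnt (F count now 1)
Step 11: +0 fires, +1 burnt (F count now 0)
Fire out after step 11
Initially T: 16, now '.': 24
Total burnt (originally-T cells now '.'): 15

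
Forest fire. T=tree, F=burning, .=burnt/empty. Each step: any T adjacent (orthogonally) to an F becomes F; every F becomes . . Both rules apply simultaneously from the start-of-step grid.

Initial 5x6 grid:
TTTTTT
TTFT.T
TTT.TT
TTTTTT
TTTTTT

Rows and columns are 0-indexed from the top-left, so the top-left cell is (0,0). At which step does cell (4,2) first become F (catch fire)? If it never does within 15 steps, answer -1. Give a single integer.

Step 1: cell (4,2)='T' (+4 fires, +1 burnt)
Step 2: cell (4,2)='T' (+5 fires, +4 burnt)
Step 3: cell (4,2)='F' (+6 fires, +5 burnt)
  -> target ignites at step 3
Step 4: cell (4,2)='.' (+5 fires, +6 burnt)
Step 5: cell (4,2)='.' (+5 fires, +5 burnt)
Step 6: cell (4,2)='.' (+2 fires, +5 burnt)
Step 7: cell (4,2)='.' (+0 fires, +2 burnt)
  fire out at step 7

3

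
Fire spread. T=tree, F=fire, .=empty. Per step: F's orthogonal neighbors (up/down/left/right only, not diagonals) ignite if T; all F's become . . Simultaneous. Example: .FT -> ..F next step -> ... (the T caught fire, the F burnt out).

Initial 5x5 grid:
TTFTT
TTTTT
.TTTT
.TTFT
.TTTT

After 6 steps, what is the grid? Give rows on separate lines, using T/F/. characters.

Step 1: 7 trees catch fire, 2 burn out
  TF.FT
  TTFTT
  .TTFT
  .TF.F
  .TTFT
Step 2: 9 trees catch fire, 7 burn out
  F...F
  TF.FT
  .TF.F
  .F...
  .TF.F
Step 3: 4 trees catch fire, 9 burn out
  .....
  F...F
  .F...
  .....
  .F...
Step 4: 0 trees catch fire, 4 burn out
  .....
  .....
  .....
  .....
  .....
Step 5: 0 trees catch fire, 0 burn out
  .....
  .....
  .....
  .....
  .....
Step 6: 0 trees catch fire, 0 burn out
  .....
  .....
  .....
  .....
  .....

.....
.....
.....
.....
.....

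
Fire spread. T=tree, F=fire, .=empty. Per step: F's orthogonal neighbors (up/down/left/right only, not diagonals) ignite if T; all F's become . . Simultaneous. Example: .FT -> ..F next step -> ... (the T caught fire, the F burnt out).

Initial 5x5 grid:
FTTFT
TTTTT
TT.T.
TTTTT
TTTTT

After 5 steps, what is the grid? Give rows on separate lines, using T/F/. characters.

Step 1: 5 trees catch fire, 2 burn out
  .FF.F
  FTTFT
  TT.T.
  TTTTT
  TTTTT
Step 2: 5 trees catch fire, 5 burn out
  .....
  .FF.F
  FT.F.
  TTTTT
  TTTTT
Step 3: 3 trees catch fire, 5 burn out
  .....
  .....
  .F...
  FTTFT
  TTTTT
Step 4: 5 trees catch fire, 3 burn out
  .....
  .....
  .....
  .FF.F
  FTTFT
Step 5: 3 trees catch fire, 5 burn out
  .....
  .....
  .....
  .....
  .FF.F

.....
.....
.....
.....
.FF.F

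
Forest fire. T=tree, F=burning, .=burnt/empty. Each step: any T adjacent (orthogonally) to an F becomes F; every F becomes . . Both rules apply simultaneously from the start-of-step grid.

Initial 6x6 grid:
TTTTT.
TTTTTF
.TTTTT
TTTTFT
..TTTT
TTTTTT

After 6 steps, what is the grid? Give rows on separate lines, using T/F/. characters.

Step 1: 6 trees catch fire, 2 burn out
  TTTTT.
  TTTTF.
  .TTTFF
  TTTF.F
  ..TTFT
  TTTTTT
Step 2: 7 trees catch fire, 6 burn out
  TTTTF.
  TTTF..
  .TTF..
  TTF...
  ..TF.F
  TTTTFT
Step 3: 7 trees catch fire, 7 burn out
  TTTF..
  TTF...
  .TF...
  TF....
  ..F...
  TTTF.F
Step 4: 5 trees catch fire, 7 burn out
  TTF...
  TF....
  .F....
  F.....
  ......
  TTF...
Step 5: 3 trees catch fire, 5 burn out
  TF....
  F.....
  ......
  ......
  ......
  TF....
Step 6: 2 trees catch fire, 3 burn out
  F.....
  ......
  ......
  ......
  ......
  F.....

F.....
......
......
......
......
F.....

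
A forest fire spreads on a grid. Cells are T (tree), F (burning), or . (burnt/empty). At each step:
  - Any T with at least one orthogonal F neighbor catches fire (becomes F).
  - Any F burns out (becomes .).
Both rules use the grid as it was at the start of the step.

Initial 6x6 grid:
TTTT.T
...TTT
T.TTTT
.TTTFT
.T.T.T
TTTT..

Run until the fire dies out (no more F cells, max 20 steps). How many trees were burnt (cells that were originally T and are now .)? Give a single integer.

Answer: 23

Derivation:
Step 1: +3 fires, +1 burnt (F count now 3)
Step 2: +6 fires, +3 burnt (F count now 6)
Step 3: +5 fires, +6 burnt (F count now 5)
Step 4: +4 fires, +5 burnt (F count now 4)
Step 5: +2 fires, +4 burnt (F count now 2)
Step 6: +2 fires, +2 burnt (F count now 2)
Step 7: +1 fires, +2 burnt (F count now 1)
Step 8: +0 fires, +1 burnt (F count now 0)
Fire out after step 8
Initially T: 24, now '.': 35
Total burnt (originally-T cells now '.'): 23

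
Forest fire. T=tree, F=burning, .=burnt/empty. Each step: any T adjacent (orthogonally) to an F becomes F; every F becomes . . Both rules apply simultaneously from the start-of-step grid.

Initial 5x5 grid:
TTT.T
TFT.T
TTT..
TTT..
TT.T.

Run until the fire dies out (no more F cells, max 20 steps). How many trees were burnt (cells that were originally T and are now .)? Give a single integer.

Answer: 13

Derivation:
Step 1: +4 fires, +1 burnt (F count now 4)
Step 2: +5 fires, +4 burnt (F count now 5)
Step 3: +3 fires, +5 burnt (F count now 3)
Step 4: +1 fires, +3 burnt (F count now 1)
Step 5: +0 fires, +1 burnt (F count now 0)
Fire out after step 5
Initially T: 16, now '.': 22
Total burnt (originally-T cells now '.'): 13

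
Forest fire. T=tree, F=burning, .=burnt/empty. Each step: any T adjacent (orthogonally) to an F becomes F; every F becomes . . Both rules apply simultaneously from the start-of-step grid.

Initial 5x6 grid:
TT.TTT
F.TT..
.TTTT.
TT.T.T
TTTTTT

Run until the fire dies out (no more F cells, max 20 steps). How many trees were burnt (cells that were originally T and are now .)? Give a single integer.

Answer: 2

Derivation:
Step 1: +1 fires, +1 burnt (F count now 1)
Step 2: +1 fires, +1 burnt (F count now 1)
Step 3: +0 fires, +1 burnt (F count now 0)
Fire out after step 3
Initially T: 21, now '.': 11
Total burnt (originally-T cells now '.'): 2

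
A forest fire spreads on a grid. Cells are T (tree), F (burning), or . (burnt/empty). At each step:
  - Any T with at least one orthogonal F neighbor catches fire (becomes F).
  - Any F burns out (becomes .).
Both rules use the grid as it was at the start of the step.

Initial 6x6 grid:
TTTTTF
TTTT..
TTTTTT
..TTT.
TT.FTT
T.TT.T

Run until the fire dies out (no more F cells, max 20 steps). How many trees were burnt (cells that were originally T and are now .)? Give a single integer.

Answer: 23

Derivation:
Step 1: +4 fires, +2 burnt (F count now 4)
Step 2: +6 fires, +4 burnt (F count now 6)
Step 3: +5 fires, +6 burnt (F count now 5)
Step 4: +4 fires, +5 burnt (F count now 4)
Step 5: +3 fires, +4 burnt (F count now 3)
Step 6: +1 fires, +3 burnt (F count now 1)
Step 7: +0 fires, +1 burnt (F count now 0)
Fire out after step 7
Initially T: 26, now '.': 33
Total burnt (originally-T cells now '.'): 23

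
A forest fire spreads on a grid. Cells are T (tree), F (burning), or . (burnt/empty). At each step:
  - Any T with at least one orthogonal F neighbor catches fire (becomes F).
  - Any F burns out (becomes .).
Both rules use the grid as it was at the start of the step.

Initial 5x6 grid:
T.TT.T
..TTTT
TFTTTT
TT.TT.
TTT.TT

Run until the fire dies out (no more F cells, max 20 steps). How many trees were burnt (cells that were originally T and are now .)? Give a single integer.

Answer: 21

Derivation:
Step 1: +3 fires, +1 burnt (F count now 3)
Step 2: +4 fires, +3 burnt (F count now 4)
Step 3: +6 fires, +4 burnt (F count now 6)
Step 4: +4 fires, +6 burnt (F count now 4)
Step 5: +2 fires, +4 burnt (F count now 2)
Step 6: +2 fires, +2 burnt (F count now 2)
Step 7: +0 fires, +2 burnt (F count now 0)
Fire out after step 7
Initially T: 22, now '.': 29
Total burnt (originally-T cells now '.'): 21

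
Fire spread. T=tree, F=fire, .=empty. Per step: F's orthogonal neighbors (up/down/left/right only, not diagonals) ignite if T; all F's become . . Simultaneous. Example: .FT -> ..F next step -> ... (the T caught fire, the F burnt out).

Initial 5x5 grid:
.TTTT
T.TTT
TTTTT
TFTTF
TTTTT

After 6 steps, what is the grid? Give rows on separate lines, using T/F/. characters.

Step 1: 7 trees catch fire, 2 burn out
  .TTTT
  T.TTT
  TFTTF
  F.FF.
  TFTTF
Step 2: 7 trees catch fire, 7 burn out
  .TTTT
  T.TTF
  F.FF.
  .....
  F.FF.
Step 3: 4 trees catch fire, 7 burn out
  .TTTF
  F.FF.
  .....
  .....
  .....
Step 4: 2 trees catch fire, 4 burn out
  .TFF.
  .....
  .....
  .....
  .....
Step 5: 1 trees catch fire, 2 burn out
  .F...
  .....
  .....
  .....
  .....
Step 6: 0 trees catch fire, 1 burn out
  .....
  .....
  .....
  .....
  .....

.....
.....
.....
.....
.....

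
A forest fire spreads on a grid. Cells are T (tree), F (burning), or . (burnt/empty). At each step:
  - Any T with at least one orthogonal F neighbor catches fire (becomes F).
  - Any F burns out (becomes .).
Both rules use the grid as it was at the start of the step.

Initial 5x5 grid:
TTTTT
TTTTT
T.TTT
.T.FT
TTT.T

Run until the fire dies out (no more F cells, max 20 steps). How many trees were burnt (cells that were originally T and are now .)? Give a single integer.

Step 1: +2 fires, +1 burnt (F count now 2)
Step 2: +4 fires, +2 burnt (F count now 4)
Step 3: +3 fires, +4 burnt (F count now 3)
Step 4: +3 fires, +3 burnt (F count now 3)
Step 5: +2 fires, +3 burnt (F count now 2)
Step 6: +2 fires, +2 burnt (F count now 2)
Step 7: +0 fires, +2 burnt (F count now 0)
Fire out after step 7
Initially T: 20, now '.': 21
Total burnt (originally-T cells now '.'): 16

Answer: 16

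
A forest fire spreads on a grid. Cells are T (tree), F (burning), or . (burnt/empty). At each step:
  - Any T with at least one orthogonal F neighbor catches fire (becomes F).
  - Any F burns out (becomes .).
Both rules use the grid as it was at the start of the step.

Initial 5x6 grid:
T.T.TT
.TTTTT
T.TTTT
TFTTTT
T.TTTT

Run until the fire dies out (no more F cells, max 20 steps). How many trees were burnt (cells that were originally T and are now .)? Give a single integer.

Answer: 23

Derivation:
Step 1: +2 fires, +1 burnt (F count now 2)
Step 2: +5 fires, +2 burnt (F count now 5)
Step 3: +4 fires, +5 burnt (F count now 4)
Step 4: +6 fires, +4 burnt (F count now 6)
Step 5: +3 fires, +6 burnt (F count now 3)
Step 6: +2 fires, +3 burnt (F count now 2)
Step 7: +1 fires, +2 burnt (F count now 1)
Step 8: +0 fires, +1 burnt (F count now 0)
Fire out after step 8
Initially T: 24, now '.': 29
Total burnt (originally-T cells now '.'): 23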